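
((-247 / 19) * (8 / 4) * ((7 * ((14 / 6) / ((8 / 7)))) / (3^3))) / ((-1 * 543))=4459 / 175932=0.03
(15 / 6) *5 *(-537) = -13425 / 2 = -6712.50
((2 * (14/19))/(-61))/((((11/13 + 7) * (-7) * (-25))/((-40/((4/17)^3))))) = 3757/69540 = 0.05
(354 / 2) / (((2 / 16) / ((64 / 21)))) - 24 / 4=30166 / 7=4309.43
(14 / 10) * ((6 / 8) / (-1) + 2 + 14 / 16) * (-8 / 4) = -5.95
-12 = -12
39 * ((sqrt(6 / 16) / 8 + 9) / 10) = 39 * sqrt(6) / 320 + 351 / 10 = 35.40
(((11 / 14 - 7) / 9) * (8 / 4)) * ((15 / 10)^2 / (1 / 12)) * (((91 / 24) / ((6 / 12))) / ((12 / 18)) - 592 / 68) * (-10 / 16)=473715 / 7616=62.20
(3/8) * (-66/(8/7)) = -693/32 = -21.66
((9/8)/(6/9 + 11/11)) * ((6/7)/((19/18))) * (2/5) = 729/3325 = 0.22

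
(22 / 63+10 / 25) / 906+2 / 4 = 142931 / 285390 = 0.50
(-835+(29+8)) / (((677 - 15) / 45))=-17955 / 331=-54.24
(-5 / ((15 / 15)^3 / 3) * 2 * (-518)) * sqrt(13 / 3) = 5180 * sqrt(39) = 32349.09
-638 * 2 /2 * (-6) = 3828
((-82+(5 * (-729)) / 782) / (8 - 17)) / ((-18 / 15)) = -338845 / 42228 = -8.02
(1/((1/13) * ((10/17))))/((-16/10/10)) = -1105/8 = -138.12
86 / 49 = 1.76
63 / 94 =0.67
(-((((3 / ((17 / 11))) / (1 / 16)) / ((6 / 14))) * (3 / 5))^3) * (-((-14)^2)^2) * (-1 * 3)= -5818744463228928 / 614125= -9474853593.70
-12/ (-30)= 2/ 5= 0.40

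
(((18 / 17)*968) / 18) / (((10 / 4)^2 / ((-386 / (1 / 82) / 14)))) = -61278272 / 2975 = -20597.74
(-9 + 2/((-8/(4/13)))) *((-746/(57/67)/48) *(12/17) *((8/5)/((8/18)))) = 8846814/20995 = 421.38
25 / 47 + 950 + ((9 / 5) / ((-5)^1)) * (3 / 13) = 14518106 / 15275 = 950.45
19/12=1.58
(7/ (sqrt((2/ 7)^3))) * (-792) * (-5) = 48510 * sqrt(14) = 181507.80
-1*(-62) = 62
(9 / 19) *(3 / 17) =27 / 323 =0.08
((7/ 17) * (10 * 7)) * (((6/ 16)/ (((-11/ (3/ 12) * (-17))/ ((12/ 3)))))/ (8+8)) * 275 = 0.99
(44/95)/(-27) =-44/2565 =-0.02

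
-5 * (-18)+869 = 959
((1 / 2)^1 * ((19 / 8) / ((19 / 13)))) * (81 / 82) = 1053 / 1312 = 0.80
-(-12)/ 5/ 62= 6/ 155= 0.04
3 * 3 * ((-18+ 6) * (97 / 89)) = -10476 / 89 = -117.71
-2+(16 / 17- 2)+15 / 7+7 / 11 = -366 / 1309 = -0.28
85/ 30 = 2.83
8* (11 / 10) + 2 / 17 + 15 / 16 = 13403 / 1360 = 9.86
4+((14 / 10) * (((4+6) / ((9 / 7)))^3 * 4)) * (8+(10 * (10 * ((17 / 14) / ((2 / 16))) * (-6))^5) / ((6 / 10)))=-15074383233023892414788 / 5103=-2954023757206328123.61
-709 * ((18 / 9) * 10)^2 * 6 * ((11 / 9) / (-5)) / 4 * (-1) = -311960 / 3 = -103986.67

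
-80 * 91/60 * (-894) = 108472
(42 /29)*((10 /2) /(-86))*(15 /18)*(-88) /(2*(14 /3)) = 825 /1247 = 0.66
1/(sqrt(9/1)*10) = 1/30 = 0.03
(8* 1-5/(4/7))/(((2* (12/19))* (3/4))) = -19/24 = -0.79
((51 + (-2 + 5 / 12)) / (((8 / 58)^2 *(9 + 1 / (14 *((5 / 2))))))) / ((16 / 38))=331644145 / 485376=683.27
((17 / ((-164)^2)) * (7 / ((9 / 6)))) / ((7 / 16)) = 34 / 5043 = 0.01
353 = 353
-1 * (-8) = 8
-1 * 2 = -2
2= 2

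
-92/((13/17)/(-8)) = 962.46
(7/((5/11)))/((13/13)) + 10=127/5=25.40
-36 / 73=-0.49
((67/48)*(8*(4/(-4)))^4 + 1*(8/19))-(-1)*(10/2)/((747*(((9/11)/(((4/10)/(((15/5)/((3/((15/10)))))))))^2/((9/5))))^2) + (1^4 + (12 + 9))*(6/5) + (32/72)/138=28718982401892971702/4999685657540625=5744.16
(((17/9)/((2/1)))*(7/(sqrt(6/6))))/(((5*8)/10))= 119/72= 1.65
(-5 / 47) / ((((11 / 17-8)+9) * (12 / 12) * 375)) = -17 / 98700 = -0.00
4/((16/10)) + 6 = 17/2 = 8.50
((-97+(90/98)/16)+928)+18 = 665661/784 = 849.06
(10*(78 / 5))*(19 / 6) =494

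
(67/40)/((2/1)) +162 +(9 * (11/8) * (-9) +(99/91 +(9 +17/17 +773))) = 6082807/7280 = 835.55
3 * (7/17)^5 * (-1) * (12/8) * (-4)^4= -13.64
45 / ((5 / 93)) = 837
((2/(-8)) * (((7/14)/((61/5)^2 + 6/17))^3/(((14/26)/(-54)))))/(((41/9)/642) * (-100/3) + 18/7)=233530012828125/577785414129547788928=0.00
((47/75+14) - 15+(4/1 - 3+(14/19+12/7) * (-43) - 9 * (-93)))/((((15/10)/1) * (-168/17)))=-31041898/628425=-49.40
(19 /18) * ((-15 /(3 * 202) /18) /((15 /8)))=-19 /24543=-0.00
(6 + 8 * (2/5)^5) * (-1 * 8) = -152048/3125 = -48.66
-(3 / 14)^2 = -9 / 196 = -0.05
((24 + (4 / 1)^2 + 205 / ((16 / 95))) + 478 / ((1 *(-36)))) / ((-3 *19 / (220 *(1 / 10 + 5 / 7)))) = -281479 / 72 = -3909.43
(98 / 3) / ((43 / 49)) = 37.22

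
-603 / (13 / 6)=-3618 / 13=-278.31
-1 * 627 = -627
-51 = -51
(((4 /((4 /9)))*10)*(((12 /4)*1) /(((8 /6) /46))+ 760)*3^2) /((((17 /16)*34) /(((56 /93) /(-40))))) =-2611224 /8959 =-291.46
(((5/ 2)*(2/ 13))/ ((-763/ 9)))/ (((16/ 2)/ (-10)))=225/ 39676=0.01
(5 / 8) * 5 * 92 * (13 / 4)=7475 / 8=934.38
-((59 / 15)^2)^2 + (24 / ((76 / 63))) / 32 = -3674109619 / 15390000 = -238.73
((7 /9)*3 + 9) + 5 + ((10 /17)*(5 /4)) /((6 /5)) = 3457 /204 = 16.95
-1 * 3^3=-27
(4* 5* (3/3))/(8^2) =0.31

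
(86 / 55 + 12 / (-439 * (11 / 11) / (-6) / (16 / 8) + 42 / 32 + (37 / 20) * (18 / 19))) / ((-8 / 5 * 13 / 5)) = -46395355 / 103415884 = -0.45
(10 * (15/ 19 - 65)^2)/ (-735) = -2976800/ 53067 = -56.10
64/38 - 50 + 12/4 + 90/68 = -28419/646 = -43.99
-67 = -67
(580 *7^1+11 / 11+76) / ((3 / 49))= 67571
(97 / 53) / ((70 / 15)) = 291 / 742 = 0.39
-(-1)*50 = 50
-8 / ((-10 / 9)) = 36 / 5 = 7.20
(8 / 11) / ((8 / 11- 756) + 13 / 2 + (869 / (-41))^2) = -26896 / 11077571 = -0.00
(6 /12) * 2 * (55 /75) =11 /15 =0.73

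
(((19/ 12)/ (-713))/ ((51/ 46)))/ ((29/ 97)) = -1843/ 275094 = -0.01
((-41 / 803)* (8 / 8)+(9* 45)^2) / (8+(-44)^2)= 65856017 / 780516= 84.37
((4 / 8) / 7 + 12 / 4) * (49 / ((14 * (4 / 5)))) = 13.44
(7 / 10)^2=49 / 100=0.49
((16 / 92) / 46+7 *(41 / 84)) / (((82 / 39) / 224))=7903532 / 21689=364.40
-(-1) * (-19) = -19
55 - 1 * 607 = -552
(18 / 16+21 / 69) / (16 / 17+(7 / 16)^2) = 143072 / 113367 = 1.26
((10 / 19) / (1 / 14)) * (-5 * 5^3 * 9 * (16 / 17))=-12600000 / 323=-39009.29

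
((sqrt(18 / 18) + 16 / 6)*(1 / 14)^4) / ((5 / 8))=11 / 72030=0.00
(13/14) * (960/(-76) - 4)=-2054/133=-15.44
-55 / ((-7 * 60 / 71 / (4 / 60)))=781 / 1260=0.62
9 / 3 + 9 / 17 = 60 / 17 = 3.53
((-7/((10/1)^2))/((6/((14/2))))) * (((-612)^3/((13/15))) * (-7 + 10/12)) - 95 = -8657871643/65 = -133198025.28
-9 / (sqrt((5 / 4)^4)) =-144 / 25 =-5.76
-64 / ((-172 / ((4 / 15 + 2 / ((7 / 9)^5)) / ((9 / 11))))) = 323610848 / 97564635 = 3.32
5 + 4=9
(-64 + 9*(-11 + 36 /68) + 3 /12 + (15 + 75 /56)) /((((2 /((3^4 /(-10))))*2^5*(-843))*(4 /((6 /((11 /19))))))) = -207529533 /3766568960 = -0.06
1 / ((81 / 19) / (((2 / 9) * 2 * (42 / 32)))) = 133 / 972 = 0.14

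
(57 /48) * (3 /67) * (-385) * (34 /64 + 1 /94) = -17885175 /1612288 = -11.09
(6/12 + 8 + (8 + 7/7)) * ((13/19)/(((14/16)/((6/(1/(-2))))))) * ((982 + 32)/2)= -1581840/19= -83254.74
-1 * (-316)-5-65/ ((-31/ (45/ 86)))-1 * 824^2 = -1809317965/ 2666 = -678663.90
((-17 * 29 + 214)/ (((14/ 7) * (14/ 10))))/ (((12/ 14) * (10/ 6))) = -279/ 4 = -69.75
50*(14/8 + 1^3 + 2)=475/2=237.50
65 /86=0.76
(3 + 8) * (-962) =-10582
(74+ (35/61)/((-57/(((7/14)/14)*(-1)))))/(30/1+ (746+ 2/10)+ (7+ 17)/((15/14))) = 5145985/55534644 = 0.09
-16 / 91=-0.18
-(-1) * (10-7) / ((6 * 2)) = 1 / 4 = 0.25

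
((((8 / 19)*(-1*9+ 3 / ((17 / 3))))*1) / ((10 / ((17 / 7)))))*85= -9792 / 133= -73.62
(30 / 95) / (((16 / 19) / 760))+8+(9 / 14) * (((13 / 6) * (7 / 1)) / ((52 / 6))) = 294.12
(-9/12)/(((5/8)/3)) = -18/5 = -3.60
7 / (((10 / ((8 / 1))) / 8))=224 / 5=44.80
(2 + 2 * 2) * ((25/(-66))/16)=-25/176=-0.14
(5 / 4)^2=25 / 16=1.56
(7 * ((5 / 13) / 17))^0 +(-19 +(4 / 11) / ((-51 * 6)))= -18.00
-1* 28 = -28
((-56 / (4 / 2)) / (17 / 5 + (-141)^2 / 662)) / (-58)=46340 / 3209111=0.01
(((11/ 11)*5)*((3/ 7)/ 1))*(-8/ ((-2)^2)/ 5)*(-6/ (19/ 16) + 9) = -450/ 133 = -3.38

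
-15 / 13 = -1.15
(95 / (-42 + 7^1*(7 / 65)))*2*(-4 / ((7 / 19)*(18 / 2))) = 938600 / 168903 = 5.56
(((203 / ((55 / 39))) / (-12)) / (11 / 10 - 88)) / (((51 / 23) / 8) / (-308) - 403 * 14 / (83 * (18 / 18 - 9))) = 564239312 / 34728450955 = 0.02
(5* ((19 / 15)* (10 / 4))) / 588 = 95 / 3528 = 0.03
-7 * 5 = -35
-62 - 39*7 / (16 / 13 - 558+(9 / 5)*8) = -2168003 / 35254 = -61.50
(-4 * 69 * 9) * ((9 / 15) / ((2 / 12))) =-44712 / 5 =-8942.40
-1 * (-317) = 317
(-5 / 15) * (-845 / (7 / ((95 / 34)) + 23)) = 80275 / 7269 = 11.04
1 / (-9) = -1 / 9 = -0.11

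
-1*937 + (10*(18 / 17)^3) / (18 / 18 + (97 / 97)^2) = -4574321 / 4913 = -931.06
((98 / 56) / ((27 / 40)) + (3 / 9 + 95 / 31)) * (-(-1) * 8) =40112 / 837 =47.92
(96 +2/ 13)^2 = 1562500/ 169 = 9245.56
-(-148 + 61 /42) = 6155 /42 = 146.55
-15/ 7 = -2.14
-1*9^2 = -81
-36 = -36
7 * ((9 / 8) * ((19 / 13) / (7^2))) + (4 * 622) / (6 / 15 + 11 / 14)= 126802673 / 60424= 2098.55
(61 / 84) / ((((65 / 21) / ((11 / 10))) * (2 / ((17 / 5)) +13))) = 1037 / 54600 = 0.02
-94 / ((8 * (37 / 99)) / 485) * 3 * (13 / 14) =-88011495 / 2072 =-42476.59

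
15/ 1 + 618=633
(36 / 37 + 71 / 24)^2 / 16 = 12187081 / 12616704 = 0.97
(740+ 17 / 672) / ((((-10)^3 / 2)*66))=-497297 / 22176000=-0.02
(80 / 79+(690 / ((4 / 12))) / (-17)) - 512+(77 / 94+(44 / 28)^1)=-557046649 / 883694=-630.36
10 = 10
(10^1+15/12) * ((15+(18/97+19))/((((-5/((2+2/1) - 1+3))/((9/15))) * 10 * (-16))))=67149/38800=1.73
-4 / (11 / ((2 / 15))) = -8 / 165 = -0.05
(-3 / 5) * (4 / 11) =-12 / 55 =-0.22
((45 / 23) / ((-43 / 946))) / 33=-30 / 23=-1.30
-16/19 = -0.84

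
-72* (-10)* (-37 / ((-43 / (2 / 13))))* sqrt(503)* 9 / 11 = 479520* sqrt(503) / 6149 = 1748.99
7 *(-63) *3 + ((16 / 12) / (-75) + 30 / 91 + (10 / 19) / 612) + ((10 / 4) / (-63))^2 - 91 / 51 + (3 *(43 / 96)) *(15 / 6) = -35227849893079 / 26665329600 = -1321.11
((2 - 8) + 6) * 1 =0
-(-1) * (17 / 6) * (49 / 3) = 833 / 18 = 46.28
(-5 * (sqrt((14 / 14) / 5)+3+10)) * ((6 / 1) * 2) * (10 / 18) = -1300 / 3 - 20 * sqrt(5) / 3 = -448.24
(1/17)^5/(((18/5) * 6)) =5/153344556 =0.00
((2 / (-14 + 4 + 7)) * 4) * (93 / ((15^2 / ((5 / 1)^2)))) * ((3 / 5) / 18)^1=-124 / 135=-0.92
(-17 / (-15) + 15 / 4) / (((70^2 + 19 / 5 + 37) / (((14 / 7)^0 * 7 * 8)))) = 2051 / 37056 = 0.06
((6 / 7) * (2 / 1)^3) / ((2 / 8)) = 192 / 7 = 27.43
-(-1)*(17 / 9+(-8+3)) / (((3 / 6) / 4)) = -224 / 9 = -24.89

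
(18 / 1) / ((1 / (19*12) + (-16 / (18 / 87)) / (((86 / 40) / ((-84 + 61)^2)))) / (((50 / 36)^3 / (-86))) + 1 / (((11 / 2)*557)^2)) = 100302532171875 / 3403448431963410548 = 0.00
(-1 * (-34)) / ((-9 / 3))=-34 / 3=-11.33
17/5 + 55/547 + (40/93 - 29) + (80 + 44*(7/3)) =13361889/84785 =157.60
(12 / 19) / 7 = 12 / 133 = 0.09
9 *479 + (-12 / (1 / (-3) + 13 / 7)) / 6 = 68955 / 16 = 4309.69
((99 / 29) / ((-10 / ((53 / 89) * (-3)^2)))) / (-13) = 47223 / 335530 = 0.14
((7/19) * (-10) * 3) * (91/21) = -910/19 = -47.89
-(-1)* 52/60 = 13/15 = 0.87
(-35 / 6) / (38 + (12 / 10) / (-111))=-925 / 6024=-0.15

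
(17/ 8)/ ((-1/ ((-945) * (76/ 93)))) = 101745/ 62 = 1641.05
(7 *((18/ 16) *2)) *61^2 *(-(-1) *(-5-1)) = -351634.50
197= 197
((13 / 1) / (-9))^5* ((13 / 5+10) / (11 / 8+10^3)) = -0.08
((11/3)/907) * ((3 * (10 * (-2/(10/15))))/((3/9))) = -990/907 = -1.09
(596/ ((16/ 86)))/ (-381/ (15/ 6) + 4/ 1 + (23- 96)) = -32035/ 2214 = -14.47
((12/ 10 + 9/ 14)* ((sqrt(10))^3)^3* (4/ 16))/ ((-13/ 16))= -516000* sqrt(10)/ 91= -17931.16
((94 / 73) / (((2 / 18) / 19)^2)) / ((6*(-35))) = -458109 / 2555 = -179.30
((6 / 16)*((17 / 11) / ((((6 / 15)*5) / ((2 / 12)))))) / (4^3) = 17 / 22528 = 0.00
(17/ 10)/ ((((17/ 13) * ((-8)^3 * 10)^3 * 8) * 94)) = -13/ 1009317314560000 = -0.00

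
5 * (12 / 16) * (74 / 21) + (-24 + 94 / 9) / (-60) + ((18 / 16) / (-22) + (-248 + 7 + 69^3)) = 54599760631 / 166320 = 328281.39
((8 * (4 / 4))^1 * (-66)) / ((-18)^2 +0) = -44 / 27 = -1.63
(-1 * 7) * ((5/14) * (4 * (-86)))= 860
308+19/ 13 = 4023/ 13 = 309.46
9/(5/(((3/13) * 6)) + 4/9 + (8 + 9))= 162/379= 0.43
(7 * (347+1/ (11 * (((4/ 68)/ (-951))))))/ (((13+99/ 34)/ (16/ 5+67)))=-206338860/ 5951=-34672.97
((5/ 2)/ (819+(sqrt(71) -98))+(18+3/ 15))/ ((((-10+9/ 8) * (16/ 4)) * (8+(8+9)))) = -18923233/ 922591750+sqrt(71)/ 184518350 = -0.02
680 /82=8.29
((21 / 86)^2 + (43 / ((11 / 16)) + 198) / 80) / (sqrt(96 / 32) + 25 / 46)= -310284605 / 465600388 + 1427309183 *sqrt(3) / 1164000970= 1.46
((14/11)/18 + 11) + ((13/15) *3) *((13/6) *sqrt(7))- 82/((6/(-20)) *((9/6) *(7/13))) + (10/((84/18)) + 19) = 385.53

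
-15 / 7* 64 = -960 / 7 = -137.14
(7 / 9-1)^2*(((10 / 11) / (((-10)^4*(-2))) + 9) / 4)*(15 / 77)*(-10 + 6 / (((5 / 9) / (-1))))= -2573987 / 5717250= -0.45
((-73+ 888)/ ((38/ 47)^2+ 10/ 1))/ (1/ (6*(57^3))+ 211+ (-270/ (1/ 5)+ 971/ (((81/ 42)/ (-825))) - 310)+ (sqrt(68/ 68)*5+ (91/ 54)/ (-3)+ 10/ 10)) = -111136479885/ 605540531711906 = -0.00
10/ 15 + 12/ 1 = 38/ 3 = 12.67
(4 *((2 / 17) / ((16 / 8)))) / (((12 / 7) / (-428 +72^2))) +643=66085 / 51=1295.78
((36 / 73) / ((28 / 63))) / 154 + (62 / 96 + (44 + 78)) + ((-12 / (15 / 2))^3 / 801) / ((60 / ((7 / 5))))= 82835261826719 / 675363150000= 122.65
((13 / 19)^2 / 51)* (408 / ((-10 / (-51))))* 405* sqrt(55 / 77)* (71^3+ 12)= 999520021188* sqrt(35) / 2527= 2340023818.82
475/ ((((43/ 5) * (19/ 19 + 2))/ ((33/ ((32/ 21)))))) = 548625/ 1376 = 398.71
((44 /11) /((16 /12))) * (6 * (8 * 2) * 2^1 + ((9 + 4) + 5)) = 630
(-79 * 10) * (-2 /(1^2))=1580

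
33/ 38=0.87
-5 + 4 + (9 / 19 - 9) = -181 / 19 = -9.53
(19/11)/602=19/6622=0.00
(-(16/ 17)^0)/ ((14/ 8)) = -4/ 7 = -0.57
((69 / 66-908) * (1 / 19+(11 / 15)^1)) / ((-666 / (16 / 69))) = 662144 / 2667885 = 0.25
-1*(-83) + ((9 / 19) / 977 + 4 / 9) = 83.44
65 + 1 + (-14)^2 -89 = 173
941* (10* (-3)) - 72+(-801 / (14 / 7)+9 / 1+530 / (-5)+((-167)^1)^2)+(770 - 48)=-377 / 2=-188.50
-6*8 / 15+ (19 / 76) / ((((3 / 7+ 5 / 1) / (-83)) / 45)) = -133157 / 760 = -175.21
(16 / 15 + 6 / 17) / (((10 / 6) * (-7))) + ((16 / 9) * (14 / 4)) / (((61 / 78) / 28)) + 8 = 230.65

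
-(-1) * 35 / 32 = 1.09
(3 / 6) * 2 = 1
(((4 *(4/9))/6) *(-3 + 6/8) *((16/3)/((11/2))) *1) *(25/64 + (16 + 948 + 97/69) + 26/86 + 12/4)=-184020223/293733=-626.49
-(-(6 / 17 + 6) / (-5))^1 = -1.27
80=80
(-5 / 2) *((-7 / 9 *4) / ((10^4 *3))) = 7 / 27000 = 0.00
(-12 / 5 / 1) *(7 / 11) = -84 / 55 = -1.53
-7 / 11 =-0.64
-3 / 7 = -0.43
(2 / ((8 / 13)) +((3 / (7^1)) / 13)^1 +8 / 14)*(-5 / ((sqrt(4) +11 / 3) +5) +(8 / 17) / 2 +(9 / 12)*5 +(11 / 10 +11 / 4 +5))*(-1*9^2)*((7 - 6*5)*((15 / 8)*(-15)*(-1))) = 3956400926685 / 1584128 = 2497526.04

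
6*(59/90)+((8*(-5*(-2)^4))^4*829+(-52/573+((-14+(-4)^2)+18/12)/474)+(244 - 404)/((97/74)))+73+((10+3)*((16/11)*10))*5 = 44784661924860603869261/321999260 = 139083120640900.24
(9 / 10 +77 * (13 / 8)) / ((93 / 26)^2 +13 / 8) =851929 / 97475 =8.74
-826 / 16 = -413 / 8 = -51.62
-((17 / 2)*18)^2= -23409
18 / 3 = 6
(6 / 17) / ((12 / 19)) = 19 / 34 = 0.56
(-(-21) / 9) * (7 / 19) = 49 / 57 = 0.86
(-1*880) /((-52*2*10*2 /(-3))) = -33 /26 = -1.27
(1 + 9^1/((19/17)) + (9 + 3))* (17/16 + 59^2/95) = 286555/361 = 793.78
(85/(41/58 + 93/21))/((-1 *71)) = -6902/29607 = -0.23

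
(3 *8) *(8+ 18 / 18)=216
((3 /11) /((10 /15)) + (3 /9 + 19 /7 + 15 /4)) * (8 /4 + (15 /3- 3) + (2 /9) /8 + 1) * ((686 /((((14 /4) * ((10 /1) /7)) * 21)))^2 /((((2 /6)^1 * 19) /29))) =11988910213 /1692900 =7081.88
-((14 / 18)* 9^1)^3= -343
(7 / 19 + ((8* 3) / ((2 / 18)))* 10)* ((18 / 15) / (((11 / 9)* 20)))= 1108269 / 10450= 106.05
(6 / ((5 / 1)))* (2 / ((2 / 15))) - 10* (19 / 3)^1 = -136 / 3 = -45.33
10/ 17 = 0.59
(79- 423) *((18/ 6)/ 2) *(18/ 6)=-1548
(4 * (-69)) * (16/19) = -4416/19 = -232.42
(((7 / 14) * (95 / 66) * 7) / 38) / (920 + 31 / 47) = 1645 / 11423544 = 0.00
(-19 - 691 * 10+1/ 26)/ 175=-180153/ 4550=-39.59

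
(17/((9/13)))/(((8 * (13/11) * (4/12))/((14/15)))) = 1309/180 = 7.27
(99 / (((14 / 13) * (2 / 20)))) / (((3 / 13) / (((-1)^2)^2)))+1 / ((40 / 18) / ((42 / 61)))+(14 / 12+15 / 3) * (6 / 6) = 25556257 / 6405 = 3990.05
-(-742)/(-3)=-742/3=-247.33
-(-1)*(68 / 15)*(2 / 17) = 8 / 15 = 0.53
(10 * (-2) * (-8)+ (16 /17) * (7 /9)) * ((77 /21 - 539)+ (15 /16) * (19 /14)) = -551612393 /6426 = -85840.71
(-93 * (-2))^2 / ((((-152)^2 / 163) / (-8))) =-1409787 / 722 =-1952.61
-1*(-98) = 98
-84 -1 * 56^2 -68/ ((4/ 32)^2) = -7572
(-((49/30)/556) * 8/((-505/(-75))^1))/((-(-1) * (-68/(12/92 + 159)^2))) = 164096100/126252727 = 1.30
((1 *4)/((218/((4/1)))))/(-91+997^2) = 4/54168531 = 0.00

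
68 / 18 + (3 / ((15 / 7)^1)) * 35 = 475 / 9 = 52.78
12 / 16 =3 / 4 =0.75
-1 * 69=-69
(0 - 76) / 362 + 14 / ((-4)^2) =963 / 1448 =0.67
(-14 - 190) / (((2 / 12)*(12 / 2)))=-204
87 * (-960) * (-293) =24471360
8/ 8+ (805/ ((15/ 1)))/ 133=1.40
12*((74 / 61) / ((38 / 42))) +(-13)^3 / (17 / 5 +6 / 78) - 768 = -362461859 / 261934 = -1383.79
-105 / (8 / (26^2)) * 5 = -88725 / 2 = -44362.50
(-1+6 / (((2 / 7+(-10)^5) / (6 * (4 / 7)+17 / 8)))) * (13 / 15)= -0.87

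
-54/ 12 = -9/ 2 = -4.50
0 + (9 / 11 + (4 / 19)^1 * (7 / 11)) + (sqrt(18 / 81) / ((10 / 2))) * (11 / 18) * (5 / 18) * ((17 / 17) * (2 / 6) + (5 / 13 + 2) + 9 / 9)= 1595 * sqrt(2) / 37908 + 199 / 209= 1.01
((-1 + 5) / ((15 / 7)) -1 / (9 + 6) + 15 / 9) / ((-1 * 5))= -52 / 75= -0.69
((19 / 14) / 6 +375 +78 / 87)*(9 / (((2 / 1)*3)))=916235 / 1624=564.18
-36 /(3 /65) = -780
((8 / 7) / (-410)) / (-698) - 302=-151246128 / 500815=-302.00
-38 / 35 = -1.09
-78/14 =-5.57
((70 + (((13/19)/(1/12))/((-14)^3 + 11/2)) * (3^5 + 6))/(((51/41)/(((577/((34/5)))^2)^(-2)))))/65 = 0.00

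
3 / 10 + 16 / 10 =19 / 10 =1.90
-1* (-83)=83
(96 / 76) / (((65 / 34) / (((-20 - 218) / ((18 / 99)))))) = -1068144 / 1235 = -864.89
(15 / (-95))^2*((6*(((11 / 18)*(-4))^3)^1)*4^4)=-5451776 / 9747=-559.33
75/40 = 1.88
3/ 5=0.60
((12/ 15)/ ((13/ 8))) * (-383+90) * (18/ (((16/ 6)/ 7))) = -443016/ 65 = -6815.63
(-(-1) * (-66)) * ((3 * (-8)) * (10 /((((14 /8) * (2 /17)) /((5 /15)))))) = 25645.71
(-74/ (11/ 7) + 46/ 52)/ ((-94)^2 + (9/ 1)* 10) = -13215/ 2552836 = -0.01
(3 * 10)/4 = 15/2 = 7.50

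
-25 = -25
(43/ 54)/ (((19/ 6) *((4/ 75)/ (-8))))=-2150/ 57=-37.72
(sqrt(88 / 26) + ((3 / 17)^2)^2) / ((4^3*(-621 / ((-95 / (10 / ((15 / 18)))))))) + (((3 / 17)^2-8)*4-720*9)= -3202355712929 / 491771648 + 95*sqrt(143) / 3100032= -6511.88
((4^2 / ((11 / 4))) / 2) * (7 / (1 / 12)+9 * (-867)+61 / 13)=-3209152 / 143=-22441.62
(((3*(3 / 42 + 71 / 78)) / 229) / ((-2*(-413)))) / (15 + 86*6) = 134 / 4570055217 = 0.00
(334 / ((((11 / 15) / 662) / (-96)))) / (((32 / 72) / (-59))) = 42267005280 / 11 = 3842455025.45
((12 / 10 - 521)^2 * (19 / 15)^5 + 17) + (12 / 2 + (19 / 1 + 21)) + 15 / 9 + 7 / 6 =881082.77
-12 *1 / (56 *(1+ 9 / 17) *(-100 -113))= 0.00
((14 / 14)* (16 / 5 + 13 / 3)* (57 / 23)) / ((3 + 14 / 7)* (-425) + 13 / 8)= -17176 / 1953505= -0.01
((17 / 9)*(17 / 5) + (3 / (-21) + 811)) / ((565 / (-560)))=-4119088 / 5085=-810.05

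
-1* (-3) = 3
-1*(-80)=80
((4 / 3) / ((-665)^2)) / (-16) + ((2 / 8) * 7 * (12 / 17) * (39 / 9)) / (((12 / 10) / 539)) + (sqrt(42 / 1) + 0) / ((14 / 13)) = 13 * sqrt(42) / 14 + 72302313411 / 30071300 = 2410.38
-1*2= -2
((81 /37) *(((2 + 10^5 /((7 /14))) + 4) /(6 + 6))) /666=300009 /5476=54.79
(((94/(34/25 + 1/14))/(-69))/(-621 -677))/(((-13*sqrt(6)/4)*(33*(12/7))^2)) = -403025*sqrt(6)/34302557496636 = -0.00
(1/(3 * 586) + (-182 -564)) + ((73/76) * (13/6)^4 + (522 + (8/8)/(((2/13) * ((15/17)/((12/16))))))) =-28470670199/144296640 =-197.31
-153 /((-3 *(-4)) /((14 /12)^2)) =-833 /48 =-17.35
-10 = -10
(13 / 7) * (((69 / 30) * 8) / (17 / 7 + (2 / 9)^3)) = 871884 / 62245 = 14.01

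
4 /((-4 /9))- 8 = -17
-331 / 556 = -0.60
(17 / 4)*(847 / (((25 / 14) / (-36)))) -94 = -1816624 / 25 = -72664.96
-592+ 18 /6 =-589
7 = 7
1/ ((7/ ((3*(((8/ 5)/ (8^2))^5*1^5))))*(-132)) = -1/ 31539200000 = -0.00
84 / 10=42 / 5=8.40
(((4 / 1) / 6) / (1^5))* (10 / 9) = 20 / 27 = 0.74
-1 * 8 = -8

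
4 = 4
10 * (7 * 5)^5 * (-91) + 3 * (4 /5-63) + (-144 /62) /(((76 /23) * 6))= -140755999456132 /2945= -47794906436.72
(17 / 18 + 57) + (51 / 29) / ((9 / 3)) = 30553 / 522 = 58.53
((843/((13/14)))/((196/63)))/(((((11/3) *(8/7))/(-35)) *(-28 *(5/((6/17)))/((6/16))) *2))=1433943/1244672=1.15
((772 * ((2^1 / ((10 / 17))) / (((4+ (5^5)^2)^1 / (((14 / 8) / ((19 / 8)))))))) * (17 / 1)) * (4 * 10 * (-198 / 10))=-2473821504 / 927734755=-2.67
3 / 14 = 0.21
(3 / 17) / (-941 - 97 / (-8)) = -8 / 42109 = -0.00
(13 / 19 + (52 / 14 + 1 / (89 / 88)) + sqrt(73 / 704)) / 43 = sqrt(803) / 3784 + 1483 / 11837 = 0.13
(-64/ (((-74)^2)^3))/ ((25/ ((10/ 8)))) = -1/ 51314528180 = -0.00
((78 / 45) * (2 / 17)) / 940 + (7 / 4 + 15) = 4015027 / 239700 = 16.75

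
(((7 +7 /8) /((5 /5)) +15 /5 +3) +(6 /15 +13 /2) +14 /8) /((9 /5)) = 901 /72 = 12.51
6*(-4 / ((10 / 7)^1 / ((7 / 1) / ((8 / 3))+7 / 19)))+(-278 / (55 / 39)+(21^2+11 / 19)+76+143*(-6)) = -1228581 / 2090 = -587.84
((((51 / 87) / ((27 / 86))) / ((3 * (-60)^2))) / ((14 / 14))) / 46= 0.00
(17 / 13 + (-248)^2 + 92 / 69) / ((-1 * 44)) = -218069 / 156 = -1397.88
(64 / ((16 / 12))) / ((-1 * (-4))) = 12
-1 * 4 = -4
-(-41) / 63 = 41 / 63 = 0.65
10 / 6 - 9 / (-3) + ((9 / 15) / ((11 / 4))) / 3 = 782 / 165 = 4.74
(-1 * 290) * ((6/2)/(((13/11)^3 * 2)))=-578985/2197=-263.53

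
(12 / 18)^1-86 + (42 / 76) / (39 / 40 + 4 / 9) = -353452 / 4161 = -84.94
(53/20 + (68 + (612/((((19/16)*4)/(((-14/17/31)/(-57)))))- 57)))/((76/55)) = 33754413/3402064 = 9.92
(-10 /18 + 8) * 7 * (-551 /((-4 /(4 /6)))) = 258419 /54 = 4785.54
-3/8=-0.38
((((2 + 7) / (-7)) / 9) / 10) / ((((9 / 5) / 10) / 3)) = -5 / 21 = -0.24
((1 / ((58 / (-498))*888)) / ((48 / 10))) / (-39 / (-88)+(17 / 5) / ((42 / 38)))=-159775 / 279143096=-0.00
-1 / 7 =-0.14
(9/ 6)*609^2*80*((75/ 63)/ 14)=3784500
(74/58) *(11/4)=407/116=3.51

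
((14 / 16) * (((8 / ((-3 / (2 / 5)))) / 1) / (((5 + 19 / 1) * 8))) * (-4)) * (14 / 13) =49 / 2340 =0.02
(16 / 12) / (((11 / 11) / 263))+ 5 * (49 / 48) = 17077 / 48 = 355.77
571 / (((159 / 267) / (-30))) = -28765.47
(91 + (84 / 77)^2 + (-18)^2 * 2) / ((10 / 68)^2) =103534828 / 3025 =34226.39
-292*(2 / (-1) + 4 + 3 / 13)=-8468 / 13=-651.38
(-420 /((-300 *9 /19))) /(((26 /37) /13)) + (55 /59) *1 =295289 /5310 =55.61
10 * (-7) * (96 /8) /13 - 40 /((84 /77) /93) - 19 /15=-677797 /195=-3475.88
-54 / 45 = -6 / 5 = -1.20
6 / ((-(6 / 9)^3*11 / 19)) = -1539 / 44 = -34.98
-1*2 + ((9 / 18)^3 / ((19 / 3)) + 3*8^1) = 3347 / 152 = 22.02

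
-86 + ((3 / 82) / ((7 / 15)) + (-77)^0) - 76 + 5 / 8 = -368041 / 2296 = -160.30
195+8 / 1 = 203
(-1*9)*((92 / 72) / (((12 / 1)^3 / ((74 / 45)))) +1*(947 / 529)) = -663198659 / 41135040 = -16.12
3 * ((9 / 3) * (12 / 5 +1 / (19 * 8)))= 16461 / 760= 21.66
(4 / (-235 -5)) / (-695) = 1 / 41700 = 0.00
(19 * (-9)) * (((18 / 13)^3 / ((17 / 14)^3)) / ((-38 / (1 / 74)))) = 36006768 / 399372857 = 0.09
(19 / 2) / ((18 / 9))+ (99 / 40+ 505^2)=10201289 / 40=255032.22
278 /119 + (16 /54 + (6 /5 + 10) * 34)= 6159842 /16065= 383.43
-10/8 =-5/4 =-1.25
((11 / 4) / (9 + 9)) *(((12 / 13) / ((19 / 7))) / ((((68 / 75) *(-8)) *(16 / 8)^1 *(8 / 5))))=-9625 / 4299776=-0.00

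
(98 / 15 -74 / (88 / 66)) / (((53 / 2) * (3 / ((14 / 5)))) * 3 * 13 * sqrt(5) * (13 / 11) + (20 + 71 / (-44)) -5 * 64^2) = 0.00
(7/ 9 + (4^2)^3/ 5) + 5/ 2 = 74023/ 90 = 822.48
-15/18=-5/6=-0.83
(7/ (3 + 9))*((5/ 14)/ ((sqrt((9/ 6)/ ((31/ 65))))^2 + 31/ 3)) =155/ 10028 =0.02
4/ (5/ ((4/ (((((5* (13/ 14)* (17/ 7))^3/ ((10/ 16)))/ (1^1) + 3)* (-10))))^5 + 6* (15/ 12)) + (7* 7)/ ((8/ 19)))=33754662127266727590677585916296312322820376032/ 987675478286377477106509156053178914072327315181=0.03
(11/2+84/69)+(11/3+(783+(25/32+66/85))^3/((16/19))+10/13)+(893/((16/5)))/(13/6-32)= 29646982020779789946561181/51697812701184000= 573466854.24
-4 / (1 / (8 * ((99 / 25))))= -3168 / 25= -126.72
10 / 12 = 5 / 6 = 0.83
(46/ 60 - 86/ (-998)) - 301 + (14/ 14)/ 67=-300.13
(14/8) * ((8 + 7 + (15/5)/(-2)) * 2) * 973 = 183897/4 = 45974.25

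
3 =3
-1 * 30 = -30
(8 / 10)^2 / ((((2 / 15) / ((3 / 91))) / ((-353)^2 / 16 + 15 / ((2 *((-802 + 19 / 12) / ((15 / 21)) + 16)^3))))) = 1232.40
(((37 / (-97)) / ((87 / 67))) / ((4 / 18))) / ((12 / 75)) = -8.26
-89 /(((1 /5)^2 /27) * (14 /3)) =-180225 /14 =-12873.21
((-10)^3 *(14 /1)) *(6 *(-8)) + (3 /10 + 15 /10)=3360009 /5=672001.80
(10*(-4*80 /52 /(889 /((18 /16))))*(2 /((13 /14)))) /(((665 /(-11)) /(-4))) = -31680 /2854579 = -0.01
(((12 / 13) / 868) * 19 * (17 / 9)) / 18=323 / 152334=0.00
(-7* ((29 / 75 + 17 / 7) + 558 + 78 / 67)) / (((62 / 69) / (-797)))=181180176103 / 51925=3489266.75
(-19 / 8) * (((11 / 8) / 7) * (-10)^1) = 4.67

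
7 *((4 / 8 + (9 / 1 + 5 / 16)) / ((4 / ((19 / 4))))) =20881 / 256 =81.57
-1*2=-2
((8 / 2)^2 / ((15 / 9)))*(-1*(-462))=22176 / 5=4435.20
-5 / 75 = -1 / 15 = -0.07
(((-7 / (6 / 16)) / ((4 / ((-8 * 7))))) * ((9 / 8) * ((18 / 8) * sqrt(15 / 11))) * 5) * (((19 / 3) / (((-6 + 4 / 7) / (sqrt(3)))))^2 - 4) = 321.86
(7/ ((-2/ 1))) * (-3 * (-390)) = -4095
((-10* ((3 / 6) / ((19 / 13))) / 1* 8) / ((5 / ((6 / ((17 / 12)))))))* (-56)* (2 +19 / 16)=78624 / 19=4138.11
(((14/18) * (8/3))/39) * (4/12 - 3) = -448/3159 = -0.14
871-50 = 821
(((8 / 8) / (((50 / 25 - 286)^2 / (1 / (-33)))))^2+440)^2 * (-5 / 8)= -121000.00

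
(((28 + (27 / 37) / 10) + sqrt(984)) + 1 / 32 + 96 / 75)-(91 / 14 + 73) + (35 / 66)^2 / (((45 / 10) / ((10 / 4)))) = -14493743027 / 290109600 + 2 *sqrt(246) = -18.59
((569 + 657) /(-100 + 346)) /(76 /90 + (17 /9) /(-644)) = 1973860 /333289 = 5.92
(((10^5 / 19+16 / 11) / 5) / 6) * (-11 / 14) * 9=-825228 / 665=-1240.94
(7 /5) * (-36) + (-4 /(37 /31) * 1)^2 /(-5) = -360364 /6845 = -52.65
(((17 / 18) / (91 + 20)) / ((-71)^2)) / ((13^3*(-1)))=-17 / 22128003846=-0.00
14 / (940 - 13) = 0.02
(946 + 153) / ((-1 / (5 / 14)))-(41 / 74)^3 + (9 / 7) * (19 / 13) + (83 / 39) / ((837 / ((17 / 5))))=-390.78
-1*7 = -7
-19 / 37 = -0.51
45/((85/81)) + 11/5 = 3832/85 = 45.08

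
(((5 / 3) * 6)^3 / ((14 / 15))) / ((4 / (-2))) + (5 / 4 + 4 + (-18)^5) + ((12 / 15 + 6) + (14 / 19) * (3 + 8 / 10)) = -264612441 / 140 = -1890088.86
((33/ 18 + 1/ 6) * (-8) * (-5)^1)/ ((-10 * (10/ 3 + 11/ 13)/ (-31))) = 9672/ 163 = 59.34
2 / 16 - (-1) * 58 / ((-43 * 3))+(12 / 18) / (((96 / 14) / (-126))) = -12977 / 1032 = -12.57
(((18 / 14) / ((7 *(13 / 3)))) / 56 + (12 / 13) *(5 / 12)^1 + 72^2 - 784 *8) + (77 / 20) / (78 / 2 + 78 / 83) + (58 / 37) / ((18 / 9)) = -1828785637513 / 1682826600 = -1086.73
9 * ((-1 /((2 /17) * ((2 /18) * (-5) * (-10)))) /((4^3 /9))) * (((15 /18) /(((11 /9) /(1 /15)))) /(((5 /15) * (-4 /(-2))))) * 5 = -37179 /56320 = -0.66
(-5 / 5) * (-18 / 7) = 18 / 7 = 2.57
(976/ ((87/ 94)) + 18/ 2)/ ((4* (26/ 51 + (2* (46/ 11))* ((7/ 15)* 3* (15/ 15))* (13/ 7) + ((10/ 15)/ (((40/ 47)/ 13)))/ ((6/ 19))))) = 519076470/ 106404103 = 4.88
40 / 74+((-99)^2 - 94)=359179 / 37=9707.54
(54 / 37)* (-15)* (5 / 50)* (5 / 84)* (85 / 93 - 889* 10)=37200825 / 32116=1158.33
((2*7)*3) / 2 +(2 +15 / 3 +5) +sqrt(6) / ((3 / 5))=37.08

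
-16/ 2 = -8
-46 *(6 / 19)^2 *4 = -18.35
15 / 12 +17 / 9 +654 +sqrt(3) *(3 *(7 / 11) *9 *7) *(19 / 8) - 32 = 25137 *sqrt(3) / 88 +22505 / 36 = 1119.90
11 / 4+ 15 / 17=247 / 68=3.63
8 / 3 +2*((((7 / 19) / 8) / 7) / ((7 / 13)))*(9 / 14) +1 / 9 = 187253 / 67032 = 2.79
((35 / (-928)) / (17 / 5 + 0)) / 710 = -35 / 2240192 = -0.00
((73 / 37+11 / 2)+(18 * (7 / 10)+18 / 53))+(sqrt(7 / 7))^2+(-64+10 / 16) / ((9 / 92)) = -18426166 / 29415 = -626.42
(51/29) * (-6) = -306/29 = -10.55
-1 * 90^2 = -8100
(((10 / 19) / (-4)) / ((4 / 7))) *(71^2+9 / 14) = -352915 / 304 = -1160.90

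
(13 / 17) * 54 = 702 / 17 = 41.29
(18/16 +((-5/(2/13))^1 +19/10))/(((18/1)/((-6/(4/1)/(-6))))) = -0.41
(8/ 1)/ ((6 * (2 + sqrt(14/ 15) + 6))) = 80/ 473 - 2 * sqrt(210)/ 1419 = 0.15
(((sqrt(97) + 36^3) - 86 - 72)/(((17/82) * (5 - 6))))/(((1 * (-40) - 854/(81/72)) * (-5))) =-8578881/152830 - 369 * sqrt(97)/305660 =-56.15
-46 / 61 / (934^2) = -23 / 26606858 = -0.00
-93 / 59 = -1.58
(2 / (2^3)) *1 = 1 / 4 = 0.25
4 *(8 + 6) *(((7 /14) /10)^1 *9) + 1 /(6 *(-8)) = 6043 /240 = 25.18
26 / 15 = 1.73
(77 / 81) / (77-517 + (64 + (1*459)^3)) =77 / 7832878443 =0.00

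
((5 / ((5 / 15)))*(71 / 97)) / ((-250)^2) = 0.00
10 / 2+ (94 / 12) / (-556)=16633 / 3336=4.99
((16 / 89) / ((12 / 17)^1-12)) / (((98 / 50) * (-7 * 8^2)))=0.00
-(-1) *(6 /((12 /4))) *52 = 104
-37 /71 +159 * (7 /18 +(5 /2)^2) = 898913 /852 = 1055.06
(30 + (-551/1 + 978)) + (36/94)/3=457.13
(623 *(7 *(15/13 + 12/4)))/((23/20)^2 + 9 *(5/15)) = 13456800/3211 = 4190.84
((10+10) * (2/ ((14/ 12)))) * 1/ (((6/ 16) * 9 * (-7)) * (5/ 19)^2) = -46208/ 2205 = -20.96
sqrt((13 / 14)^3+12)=5 * sqrt(19670) / 196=3.58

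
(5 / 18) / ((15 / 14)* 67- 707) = -35 / 80037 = -0.00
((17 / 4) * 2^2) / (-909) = -17 / 909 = -0.02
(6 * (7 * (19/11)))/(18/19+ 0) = 2527/33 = 76.58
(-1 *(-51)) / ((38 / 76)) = 102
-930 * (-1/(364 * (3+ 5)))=465/1456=0.32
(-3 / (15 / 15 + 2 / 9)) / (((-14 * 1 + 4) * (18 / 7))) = 21 / 220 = 0.10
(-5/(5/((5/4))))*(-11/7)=55/28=1.96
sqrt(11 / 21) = sqrt(231) / 21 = 0.72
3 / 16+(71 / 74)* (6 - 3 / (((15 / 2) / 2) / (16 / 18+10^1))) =-64301 / 26640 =-2.41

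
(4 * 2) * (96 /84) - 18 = -62 /7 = -8.86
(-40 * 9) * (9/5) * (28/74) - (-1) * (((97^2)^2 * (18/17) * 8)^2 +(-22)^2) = 6013129851481027095556/10693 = 562342640183393537.41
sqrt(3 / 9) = sqrt(3) / 3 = 0.58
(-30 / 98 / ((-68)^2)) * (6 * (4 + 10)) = -45 / 8092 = -0.01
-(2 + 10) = -12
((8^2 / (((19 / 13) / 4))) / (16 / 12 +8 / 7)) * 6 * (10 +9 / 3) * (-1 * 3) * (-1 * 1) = 314496 / 19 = 16552.42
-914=-914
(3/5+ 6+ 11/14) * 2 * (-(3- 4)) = 517/35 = 14.77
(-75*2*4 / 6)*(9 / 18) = -50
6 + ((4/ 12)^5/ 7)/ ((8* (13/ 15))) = 353813/ 58968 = 6.00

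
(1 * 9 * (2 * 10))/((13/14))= 2520/13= 193.85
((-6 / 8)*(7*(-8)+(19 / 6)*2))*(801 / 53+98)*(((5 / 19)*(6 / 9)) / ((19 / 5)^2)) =111656875 / 2181162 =51.19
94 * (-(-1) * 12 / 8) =141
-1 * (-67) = 67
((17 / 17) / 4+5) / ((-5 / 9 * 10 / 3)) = -567 / 200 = -2.84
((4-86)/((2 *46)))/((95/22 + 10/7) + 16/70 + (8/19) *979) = -299915/140715357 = -0.00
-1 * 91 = -91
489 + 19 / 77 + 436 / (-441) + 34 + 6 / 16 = 20282345 / 38808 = 522.63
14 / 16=7 / 8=0.88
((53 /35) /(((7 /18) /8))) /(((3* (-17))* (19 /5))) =-2544 /15827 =-0.16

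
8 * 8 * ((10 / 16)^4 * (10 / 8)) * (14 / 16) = 21875 / 2048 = 10.68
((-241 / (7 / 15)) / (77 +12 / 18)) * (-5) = 54225 / 1631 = 33.25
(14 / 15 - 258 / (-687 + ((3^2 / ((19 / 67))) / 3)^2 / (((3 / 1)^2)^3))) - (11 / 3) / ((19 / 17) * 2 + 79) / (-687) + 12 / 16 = 1177025836463273 / 571641262507980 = 2.06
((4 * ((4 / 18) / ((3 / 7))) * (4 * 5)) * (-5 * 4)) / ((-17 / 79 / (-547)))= -967971200 / 459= -2108869.72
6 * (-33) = -198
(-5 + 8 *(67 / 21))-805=-16474 / 21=-784.48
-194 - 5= -199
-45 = -45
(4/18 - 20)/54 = -0.37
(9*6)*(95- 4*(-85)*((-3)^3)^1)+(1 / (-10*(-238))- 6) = -1167618479 / 2380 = -490596.00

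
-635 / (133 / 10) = -6350 / 133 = -47.74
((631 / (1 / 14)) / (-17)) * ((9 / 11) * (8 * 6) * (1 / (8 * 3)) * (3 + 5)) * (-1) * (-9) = -11448864 / 187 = -61223.87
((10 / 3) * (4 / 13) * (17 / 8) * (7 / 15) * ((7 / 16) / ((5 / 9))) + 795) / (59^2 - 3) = 827633 / 3617120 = 0.23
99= 99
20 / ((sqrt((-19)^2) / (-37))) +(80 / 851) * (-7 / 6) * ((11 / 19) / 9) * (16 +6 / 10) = -17054108 / 436563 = -39.06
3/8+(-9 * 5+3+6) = -285/8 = -35.62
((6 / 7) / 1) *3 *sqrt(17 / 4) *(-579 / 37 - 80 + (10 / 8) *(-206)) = -235197 *sqrt(17) / 518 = -1872.09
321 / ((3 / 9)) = 963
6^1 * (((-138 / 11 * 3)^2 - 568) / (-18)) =-102668 / 363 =-282.83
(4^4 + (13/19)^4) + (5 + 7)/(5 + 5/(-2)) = 170081389/651605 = 261.02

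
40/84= 10/21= 0.48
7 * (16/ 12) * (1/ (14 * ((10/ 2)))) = 2/ 15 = 0.13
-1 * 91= -91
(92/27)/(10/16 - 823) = -736/177633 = -0.00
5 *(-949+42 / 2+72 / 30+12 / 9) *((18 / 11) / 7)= -83184 / 77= -1080.31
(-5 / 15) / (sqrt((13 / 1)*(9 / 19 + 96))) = -0.01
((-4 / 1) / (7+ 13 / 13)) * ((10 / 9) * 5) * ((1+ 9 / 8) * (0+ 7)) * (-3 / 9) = 2975 / 216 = 13.77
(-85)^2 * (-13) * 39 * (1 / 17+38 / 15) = -9495265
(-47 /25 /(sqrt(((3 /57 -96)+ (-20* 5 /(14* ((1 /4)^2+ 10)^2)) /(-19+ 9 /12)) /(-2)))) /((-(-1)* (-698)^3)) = 7567* sqrt(52095931930826) /68426896956911575800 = 0.00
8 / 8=1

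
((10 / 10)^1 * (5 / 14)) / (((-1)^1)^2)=5 / 14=0.36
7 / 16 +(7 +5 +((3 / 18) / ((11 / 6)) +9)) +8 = 5197 / 176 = 29.53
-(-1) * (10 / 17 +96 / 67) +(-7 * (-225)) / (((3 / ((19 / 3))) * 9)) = 3807893 / 10251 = 371.47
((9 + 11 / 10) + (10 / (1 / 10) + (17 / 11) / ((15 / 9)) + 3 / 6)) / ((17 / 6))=36804 / 935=39.36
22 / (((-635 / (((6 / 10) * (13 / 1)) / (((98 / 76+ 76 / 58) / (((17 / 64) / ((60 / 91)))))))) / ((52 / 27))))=-1584606023 / 19648170000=-0.08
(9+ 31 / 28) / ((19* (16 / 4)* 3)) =283 / 6384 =0.04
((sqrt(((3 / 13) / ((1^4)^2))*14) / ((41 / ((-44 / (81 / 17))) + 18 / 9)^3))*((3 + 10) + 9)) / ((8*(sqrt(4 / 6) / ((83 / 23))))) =-286574032272*sqrt(91) / 1817438796875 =-1.50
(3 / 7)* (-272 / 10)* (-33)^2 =-444312 / 35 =-12694.63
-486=-486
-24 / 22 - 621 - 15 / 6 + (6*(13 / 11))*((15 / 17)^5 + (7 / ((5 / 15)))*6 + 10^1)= 10731893575 / 31236854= 343.57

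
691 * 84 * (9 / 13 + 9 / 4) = 2220183 / 13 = 170783.31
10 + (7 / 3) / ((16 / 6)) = 87 / 8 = 10.88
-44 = -44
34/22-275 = -3008/11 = -273.45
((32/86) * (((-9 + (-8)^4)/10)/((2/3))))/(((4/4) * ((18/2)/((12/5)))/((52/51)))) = 3400384/54825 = 62.02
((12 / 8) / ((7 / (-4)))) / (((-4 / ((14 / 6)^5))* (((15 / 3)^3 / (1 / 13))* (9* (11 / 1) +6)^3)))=7 / 888468750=0.00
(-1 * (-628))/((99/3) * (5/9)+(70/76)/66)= 1575024/46015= 34.23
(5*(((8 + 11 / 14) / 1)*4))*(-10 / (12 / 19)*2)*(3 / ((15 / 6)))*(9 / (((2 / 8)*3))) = -560880 / 7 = -80125.71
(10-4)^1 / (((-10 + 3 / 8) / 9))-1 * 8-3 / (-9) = -3067 / 231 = -13.28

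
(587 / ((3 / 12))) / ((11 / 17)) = 39916 / 11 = 3628.73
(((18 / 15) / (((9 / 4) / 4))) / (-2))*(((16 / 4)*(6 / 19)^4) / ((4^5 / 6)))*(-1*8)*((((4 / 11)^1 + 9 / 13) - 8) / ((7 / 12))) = -15443136 / 652256605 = -0.02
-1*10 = -10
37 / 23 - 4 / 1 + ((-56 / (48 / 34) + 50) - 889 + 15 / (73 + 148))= -13434218 / 15249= -880.99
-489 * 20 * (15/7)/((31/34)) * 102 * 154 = -11192623200/31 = -361052361.29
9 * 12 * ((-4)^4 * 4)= 110592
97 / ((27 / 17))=1649 / 27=61.07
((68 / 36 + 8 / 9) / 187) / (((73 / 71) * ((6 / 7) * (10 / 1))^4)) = 170471 / 63690105600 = 0.00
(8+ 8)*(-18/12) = -24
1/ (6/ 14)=7/ 3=2.33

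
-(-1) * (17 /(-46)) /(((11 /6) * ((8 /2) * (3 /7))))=-119 /1012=-0.12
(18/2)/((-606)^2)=1/40804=0.00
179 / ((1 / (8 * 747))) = 1069704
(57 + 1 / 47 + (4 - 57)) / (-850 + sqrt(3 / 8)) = -0.00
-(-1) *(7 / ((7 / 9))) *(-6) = -54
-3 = -3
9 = 9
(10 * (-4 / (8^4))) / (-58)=5 / 29696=0.00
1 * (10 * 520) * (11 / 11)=5200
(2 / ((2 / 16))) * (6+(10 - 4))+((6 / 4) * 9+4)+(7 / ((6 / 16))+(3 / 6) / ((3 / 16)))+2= 1397 / 6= 232.83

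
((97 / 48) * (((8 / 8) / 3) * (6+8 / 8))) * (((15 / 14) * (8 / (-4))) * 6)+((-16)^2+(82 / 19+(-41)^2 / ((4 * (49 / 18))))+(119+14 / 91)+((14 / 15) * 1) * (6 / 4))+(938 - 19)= 674680373 / 484120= 1393.62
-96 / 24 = -4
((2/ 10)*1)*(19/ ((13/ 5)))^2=1805/ 169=10.68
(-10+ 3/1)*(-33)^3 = 251559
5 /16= 0.31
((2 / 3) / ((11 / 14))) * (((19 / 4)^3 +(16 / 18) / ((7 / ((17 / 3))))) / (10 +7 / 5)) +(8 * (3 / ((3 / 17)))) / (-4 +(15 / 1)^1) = 16571867 / 812592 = 20.39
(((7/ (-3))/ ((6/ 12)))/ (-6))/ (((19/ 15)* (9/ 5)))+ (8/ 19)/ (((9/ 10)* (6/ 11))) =205/ 171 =1.20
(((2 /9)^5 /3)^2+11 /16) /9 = 345191672083 /4518872583696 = 0.08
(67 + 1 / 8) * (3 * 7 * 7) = 78939 / 8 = 9867.38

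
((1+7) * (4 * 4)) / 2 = 64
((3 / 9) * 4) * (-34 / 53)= -136 / 159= -0.86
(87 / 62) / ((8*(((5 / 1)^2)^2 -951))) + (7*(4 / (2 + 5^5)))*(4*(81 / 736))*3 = 131265321 / 11629338016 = 0.01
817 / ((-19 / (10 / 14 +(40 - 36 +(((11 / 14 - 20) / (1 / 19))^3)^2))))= -766485143163715677877435 / 7529536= -101797128423811995.57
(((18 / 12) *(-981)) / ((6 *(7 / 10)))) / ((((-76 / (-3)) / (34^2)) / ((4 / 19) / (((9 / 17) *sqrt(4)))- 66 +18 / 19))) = 2620095675 / 2527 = 1036840.39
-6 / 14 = -3 / 7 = -0.43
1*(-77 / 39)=-77 / 39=-1.97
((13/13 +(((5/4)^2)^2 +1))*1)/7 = 0.63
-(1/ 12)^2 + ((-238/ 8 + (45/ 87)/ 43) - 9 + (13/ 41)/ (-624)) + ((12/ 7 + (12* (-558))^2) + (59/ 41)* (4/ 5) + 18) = 1444180831811807/ 32210010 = 44836398.12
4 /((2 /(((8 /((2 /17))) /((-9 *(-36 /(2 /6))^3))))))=17 /1417176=0.00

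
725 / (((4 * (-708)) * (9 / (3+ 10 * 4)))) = -31175 / 25488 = -1.22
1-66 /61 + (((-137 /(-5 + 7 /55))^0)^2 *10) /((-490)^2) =-119989 /1464610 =-0.08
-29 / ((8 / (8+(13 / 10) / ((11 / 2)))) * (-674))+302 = 89574257 / 296560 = 302.04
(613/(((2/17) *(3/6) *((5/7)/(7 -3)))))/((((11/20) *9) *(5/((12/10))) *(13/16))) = 37348864/10725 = 3482.41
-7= -7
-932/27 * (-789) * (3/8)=61279/6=10213.17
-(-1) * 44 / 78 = 0.56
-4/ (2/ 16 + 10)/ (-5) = 32/ 405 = 0.08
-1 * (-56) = 56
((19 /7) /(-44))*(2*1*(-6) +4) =38 /77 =0.49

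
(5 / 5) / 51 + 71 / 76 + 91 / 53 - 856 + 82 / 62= -5425806493 / 6368268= -852.01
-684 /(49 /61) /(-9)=4636 /49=94.61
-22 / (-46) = 0.48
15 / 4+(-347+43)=-1201 / 4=-300.25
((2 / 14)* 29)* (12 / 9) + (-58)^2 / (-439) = -2.14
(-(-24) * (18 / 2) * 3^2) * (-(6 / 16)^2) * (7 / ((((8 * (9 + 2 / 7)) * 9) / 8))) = -11907 / 520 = -22.90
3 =3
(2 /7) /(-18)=-1 /63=-0.02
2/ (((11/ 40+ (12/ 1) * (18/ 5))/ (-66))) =-5280/ 1739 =-3.04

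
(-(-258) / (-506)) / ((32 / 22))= -129 / 368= -0.35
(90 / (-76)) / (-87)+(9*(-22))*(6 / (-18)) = 72747 / 1102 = 66.01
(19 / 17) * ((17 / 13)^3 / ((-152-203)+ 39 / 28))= -153748 / 21752497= -0.01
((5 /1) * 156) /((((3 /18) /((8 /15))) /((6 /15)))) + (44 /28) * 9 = 35439 /35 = 1012.54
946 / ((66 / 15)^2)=1075 / 22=48.86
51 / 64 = 0.80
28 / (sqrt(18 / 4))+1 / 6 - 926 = -5555 / 6+28 *sqrt(2) / 3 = -912.63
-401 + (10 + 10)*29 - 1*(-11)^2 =58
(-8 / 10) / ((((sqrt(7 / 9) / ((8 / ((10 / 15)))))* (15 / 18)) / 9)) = -7776* sqrt(7) / 175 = -117.56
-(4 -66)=62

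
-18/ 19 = -0.95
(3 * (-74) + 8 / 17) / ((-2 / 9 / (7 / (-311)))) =-118629 / 5287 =-22.44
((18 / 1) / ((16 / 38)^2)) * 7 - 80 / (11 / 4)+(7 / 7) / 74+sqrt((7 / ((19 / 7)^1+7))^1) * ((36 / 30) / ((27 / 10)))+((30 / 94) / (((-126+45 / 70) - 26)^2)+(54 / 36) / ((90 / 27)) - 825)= -142.53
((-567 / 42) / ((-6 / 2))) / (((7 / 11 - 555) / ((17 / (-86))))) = 1683 / 1048856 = 0.00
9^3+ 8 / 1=737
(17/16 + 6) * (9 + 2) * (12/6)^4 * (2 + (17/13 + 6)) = 150403/13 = 11569.46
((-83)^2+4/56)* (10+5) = 1446705/14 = 103336.07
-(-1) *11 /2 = 11 /2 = 5.50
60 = 60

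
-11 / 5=-2.20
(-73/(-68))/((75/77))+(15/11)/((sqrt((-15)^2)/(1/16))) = 1.11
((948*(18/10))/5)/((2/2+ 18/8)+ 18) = 34128/2125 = 16.06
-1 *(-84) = 84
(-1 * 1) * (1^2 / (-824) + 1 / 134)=-345 / 55208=-0.01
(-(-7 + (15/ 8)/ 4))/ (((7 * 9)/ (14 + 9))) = 4807/ 2016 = 2.38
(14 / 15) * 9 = 42 / 5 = 8.40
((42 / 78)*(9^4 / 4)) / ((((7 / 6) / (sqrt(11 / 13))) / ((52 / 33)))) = 13122*sqrt(143) / 143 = 1097.32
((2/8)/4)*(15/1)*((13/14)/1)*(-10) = -8.71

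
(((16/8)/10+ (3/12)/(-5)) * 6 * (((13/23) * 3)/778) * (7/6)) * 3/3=819/357880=0.00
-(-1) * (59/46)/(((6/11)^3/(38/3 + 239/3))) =21752533/29808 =729.75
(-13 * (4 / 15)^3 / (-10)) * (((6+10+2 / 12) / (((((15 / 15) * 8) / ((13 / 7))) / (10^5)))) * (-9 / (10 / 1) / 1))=-524576 / 63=-8326.60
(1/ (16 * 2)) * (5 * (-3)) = -0.47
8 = 8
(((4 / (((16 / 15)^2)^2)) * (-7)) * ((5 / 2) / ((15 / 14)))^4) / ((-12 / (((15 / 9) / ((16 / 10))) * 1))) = 262609375 / 4718592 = 55.65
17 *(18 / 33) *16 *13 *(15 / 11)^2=4773600 / 1331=3586.48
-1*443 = -443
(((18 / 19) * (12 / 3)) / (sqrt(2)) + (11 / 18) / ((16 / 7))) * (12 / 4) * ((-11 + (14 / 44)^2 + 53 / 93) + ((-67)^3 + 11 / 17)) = -2071372132899 * sqrt(2) / 1211573 - 1611067214477 / 6678144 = -2659062.39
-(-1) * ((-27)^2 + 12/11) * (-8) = -64248/11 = -5840.73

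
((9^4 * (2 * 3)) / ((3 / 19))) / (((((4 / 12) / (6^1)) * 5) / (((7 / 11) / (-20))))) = -7853517 / 275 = -28558.24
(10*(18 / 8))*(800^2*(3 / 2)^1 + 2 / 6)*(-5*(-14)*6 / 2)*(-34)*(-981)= 151293796532550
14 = 14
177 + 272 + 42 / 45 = 449.93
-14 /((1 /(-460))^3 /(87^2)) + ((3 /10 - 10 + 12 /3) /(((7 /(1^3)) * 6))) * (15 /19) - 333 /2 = 10314306575833.39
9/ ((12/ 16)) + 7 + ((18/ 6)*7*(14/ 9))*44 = 1456.33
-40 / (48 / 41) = -205 / 6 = -34.17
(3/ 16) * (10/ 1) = 15/ 8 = 1.88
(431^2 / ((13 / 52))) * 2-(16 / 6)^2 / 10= 66873928 / 45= 1486087.29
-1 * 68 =-68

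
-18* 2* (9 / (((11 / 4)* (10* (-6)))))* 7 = 756 / 55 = 13.75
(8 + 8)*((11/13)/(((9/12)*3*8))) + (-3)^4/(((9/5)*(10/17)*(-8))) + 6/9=-15245/1872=-8.14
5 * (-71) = -355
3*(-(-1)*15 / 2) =45 / 2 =22.50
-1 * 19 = -19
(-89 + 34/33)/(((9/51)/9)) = -49351/11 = -4486.45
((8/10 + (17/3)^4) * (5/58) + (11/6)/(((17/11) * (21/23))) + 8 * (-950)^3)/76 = -1917303103770043/21244356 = -90249998.81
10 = 10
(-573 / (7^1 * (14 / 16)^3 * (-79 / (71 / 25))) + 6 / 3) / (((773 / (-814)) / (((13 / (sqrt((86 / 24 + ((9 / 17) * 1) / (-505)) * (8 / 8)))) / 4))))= -160389500986 * sqrt(9504805485) / 1352759003768725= -11.56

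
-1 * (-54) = 54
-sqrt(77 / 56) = -sqrt(22) / 4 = -1.17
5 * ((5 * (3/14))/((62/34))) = 1275/434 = 2.94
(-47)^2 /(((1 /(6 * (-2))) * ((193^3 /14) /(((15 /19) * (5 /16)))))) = -0.01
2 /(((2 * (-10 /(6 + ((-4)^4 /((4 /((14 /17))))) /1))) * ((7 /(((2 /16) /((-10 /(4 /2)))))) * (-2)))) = -499 /47600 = -0.01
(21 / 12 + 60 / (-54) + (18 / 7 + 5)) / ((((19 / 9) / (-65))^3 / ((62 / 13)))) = -109749846375 / 96026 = -1142918.03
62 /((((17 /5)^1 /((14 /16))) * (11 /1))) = 1085 /748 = 1.45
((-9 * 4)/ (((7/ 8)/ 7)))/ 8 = -36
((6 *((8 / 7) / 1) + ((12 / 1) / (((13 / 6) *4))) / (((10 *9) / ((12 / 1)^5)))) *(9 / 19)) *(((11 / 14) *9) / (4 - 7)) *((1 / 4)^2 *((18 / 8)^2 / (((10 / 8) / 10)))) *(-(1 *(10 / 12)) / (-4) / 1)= -874544121 / 387296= -2258.08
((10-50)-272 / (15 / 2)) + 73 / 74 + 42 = -36941 / 1110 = -33.28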